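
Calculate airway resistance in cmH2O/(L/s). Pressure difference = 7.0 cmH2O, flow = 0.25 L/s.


R = dP / flow
R = 7.0 / 0.25
R = 28 cmH2O/(L/s)


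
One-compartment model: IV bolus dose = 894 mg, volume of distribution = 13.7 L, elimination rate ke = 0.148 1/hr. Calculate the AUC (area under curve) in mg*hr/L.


C0 = Dose/Vd = 894/13.7 = 65.2555 mg/L
AUC = C0/ke = 65.2555/0.148
AUC = 440.9 mg*hr/L


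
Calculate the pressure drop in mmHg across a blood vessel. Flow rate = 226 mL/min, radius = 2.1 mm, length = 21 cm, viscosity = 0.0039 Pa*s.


dP = 8*mu*L*Q / (pi*r^4)
Q = 226 mL/min = 3.76667e-06 m^3/s
dP = 403.928 Pa = 403.928 / 133.322 mmHg = 3.03 mmHg


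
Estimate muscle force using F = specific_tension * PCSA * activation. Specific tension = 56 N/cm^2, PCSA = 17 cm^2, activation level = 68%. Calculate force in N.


F = sigma * PCSA * activation
F = 56 * 17 * 0.68
F = 647.4 N


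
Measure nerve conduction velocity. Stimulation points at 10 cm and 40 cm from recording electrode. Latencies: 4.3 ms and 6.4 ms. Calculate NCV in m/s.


Distance = (40 - 10) / 100 = 0.3 m
dt = (6.4 - 4.3) / 1000 = 0.0021 s
NCV = dist / dt = 142.9 m/s


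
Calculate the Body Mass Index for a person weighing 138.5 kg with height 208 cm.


BMI = weight / height^2
height = 208 cm = 2.08 m
BMI = 138.5 / 2.08^2
BMI = 32.01 kg/m^2


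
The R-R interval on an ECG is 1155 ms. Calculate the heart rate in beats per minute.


HR = 60 / RR_interval(s)
RR = 1155 ms = 1.155 s
HR = 60 / 1.155 = 51.95 bpm


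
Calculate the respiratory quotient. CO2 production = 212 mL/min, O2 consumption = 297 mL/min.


RQ = VCO2 / VO2
RQ = 212 / 297
RQ = 0.7138


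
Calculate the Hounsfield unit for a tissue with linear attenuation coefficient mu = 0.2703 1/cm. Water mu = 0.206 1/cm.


HU = ((mu_tissue - mu_water) / mu_water) * 1000
HU = ((0.2703 - 0.206) / 0.206) * 1000
HU = 312.1


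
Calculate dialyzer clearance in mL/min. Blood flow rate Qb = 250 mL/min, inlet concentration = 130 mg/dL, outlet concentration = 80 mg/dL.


K = Qb * (Cb_in - Cb_out) / Cb_in
K = 250 * (130 - 80) / 130
K = 96.15 mL/min


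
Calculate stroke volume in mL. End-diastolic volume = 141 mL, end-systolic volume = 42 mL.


SV = EDV - ESV
SV = 141 - 42
SV = 99 mL


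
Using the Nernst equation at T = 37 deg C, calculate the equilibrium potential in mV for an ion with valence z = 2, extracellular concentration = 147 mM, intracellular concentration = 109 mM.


E = (RT/(zF)) * ln(C_out/C_in)
T = 37 + 273.15 = 310.15 K
E = (8.314 * 310.15 / (2 * 96485)) * ln(147/109)
E = 3.997 mV


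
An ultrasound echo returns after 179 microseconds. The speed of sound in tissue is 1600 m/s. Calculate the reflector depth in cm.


depth = c * t / 2
t = 179 us = 1.7900e-04 s
depth = 1600 * 1.7900e-04 / 2
depth = 0.1432 m = 14.32 cm


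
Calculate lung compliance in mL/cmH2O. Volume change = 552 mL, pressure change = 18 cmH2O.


C = dV / dP
C = 552 / 18
C = 30.67 mL/cmH2O


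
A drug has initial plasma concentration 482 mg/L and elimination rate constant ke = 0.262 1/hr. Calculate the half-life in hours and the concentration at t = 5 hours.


t_half = ln(2) / ke = 0.693147 / 0.262 = 2.646 hr
C(t) = C0 * exp(-ke*t) = 482 * exp(-0.262*5)
C(5) = 130.1 mg/L


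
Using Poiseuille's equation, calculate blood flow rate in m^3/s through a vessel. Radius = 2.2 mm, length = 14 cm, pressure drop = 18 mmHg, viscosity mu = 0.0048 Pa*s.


Q = pi*r^4*dP / (8*mu*L)
r = 0.0022 m, L = 0.14 m
dP = 18 mmHg = 2399.796 Pa
Q = 3.2852e-05 m^3/s


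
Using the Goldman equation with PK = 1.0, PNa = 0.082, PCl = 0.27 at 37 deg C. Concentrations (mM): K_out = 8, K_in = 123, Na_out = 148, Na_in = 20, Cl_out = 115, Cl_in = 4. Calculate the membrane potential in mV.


Vm = (RT/F)*ln((PK*Ko + PNa*Nao + PCl*Cli)/(PK*Ki + PNa*Nai + PCl*Clo))
Numer = 21.216, Denom = 155.69
Vm = -53.27 mV


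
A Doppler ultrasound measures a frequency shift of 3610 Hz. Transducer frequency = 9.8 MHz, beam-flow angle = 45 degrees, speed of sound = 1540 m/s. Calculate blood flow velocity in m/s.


v = fd * c / (2 * f0 * cos(theta))
v = 3610 * 1540 / (2 * 9.8000e+06 * cos(45))
v = 0.4011 m/s


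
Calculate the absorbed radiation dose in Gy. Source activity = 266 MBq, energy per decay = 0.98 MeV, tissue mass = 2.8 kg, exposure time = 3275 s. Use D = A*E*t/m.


A = 266 MBq = 2.6600e+08 Bq
E = 0.98 MeV = 1.56996e-13 J
D = A*E*t/m = 2.6600e+08*1.56996e-13*3275/2.8
D = 0.04885 Gy


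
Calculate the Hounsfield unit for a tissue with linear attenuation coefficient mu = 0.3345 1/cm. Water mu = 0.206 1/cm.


HU = ((mu_tissue - mu_water) / mu_water) * 1000
HU = ((0.3345 - 0.206) / 0.206) * 1000
HU = 623.8


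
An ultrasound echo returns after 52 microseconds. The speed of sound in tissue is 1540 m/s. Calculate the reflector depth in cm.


depth = c * t / 2
t = 52 us = 5.2000e-05 s
depth = 1540 * 5.2000e-05 / 2
depth = 0.04004 m = 4.004 cm


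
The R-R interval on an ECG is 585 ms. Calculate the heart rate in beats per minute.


HR = 60 / RR_interval(s)
RR = 585 ms = 0.585 s
HR = 60 / 0.585 = 102.6 bpm


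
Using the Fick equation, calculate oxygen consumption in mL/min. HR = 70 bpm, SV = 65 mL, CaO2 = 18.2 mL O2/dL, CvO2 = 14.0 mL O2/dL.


CO = HR*SV = 70*65/1000 = 4.55 L/min
a-v O2 diff = 18.2 - 14.0 = 4.2 mL/dL
VO2 = CO * (CaO2-CvO2) * 10 dL/L
VO2 = 4.55 * 4.2 * 10
VO2 = 191.1 mL/min


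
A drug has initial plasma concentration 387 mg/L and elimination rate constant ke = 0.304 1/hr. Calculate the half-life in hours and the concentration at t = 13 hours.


t_half = ln(2) / ke = 0.693147 / 0.304 = 2.28 hr
C(t) = C0 * exp(-ke*t) = 387 * exp(-0.304*13)
C(13) = 7.437 mg/L


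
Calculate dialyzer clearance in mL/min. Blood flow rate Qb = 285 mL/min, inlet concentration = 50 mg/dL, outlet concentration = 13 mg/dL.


K = Qb * (Cb_in - Cb_out) / Cb_in
K = 285 * (50 - 13) / 50
K = 210.9 mL/min


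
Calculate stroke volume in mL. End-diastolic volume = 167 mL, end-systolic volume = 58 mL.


SV = EDV - ESV
SV = 167 - 58
SV = 109 mL


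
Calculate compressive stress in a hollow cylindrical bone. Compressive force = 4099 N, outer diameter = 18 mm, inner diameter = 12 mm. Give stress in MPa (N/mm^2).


A = pi*(r_o^2 - r_i^2)
r_o = 9 mm, r_i = 6 mm
A = 141.372 mm^2
sigma = F/A = 4099 / 141.372
sigma = 28.99 MPa


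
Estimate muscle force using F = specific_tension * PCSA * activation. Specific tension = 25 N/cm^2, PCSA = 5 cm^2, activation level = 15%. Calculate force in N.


F = sigma * PCSA * activation
F = 25 * 5 * 0.15
F = 18.75 N


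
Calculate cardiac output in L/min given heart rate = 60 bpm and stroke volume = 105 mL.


CO = HR * SV
CO = 60 * 105 / 1000
CO = 6.3 L/min


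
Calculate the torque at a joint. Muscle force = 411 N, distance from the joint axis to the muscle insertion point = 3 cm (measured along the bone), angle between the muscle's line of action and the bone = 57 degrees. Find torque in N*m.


Torque = F * d * sin(theta)   (moment arm = d*sin(theta))
d = 3 cm = 0.03 m
Torque = 411 * 0.03 * sin(57)
Torque = 10.34 N*m


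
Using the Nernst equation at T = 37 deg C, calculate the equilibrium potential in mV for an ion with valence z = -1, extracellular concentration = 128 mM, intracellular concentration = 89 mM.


E = (RT/(zF)) * ln(C_out/C_in)
T = 37 + 273.15 = 310.15 K
E = (8.314 * 310.15 / (-1 * 96485)) * ln(128/89)
E = -9.712 mV


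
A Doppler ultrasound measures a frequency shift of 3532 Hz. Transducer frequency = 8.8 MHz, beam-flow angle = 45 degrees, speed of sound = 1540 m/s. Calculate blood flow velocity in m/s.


v = fd * c / (2 * f0 * cos(theta))
v = 3532 * 1540 / (2 * 8.8000e+06 * cos(45))
v = 0.4371 m/s


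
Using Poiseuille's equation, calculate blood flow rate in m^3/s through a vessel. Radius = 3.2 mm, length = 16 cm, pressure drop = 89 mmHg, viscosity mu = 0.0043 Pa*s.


Q = pi*r^4*dP / (8*mu*L)
r = 0.0032 m, L = 0.16 m
dP = 89 mmHg = 11865.658 Pa
Q = 7.1017e-04 m^3/s


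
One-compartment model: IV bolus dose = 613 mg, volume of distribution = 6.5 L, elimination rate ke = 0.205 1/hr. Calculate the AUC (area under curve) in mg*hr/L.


C0 = Dose/Vd = 613/6.5 = 94.3077 mg/L
AUC = C0/ke = 94.3077/0.205
AUC = 460 mg*hr/L


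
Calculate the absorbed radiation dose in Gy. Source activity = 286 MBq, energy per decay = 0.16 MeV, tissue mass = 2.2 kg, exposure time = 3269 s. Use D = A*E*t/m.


A = 286 MBq = 2.8600e+08 Bq
E = 0.16 MeV = 2.5632e-14 J
D = A*E*t/m = 2.8600e+08*2.5632e-14*3269/2.2
D = 0.01089 Gy


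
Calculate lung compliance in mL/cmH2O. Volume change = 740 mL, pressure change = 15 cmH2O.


C = dV / dP
C = 740 / 15
C = 49.33 mL/cmH2O


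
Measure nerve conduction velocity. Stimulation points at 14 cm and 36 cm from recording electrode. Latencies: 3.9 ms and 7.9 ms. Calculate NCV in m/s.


Distance = (36 - 14) / 100 = 0.22 m
dt = (7.9 - 3.9) / 1000 = 0.004 s
NCV = dist / dt = 55 m/s


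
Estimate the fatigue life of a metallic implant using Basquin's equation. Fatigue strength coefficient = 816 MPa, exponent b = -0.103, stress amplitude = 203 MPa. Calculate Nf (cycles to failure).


sigma_a = sigma_f' * (2Nf)^b
2Nf = (sigma_a/sigma_f')^(1/b)
2Nf = (203/816)^(1/-0.103)
2Nf = 734450.17
Nf = 3.672e+05


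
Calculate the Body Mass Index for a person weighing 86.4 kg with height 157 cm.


BMI = weight / height^2
height = 157 cm = 1.57 m
BMI = 86.4 / 1.57^2
BMI = 35.05 kg/m^2


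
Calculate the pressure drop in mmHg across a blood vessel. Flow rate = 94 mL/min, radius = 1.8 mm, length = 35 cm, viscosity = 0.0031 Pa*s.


dP = 8*mu*L*Q / (pi*r^4)
Q = 94 mL/min = 1.56667e-06 m^3/s
dP = 412.342 Pa = 412.342 / 133.322 mmHg = 3.093 mmHg


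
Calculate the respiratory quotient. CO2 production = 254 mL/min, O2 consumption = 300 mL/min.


RQ = VCO2 / VO2
RQ = 254 / 300
RQ = 0.8467


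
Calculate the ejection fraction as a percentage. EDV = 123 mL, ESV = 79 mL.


SV = EDV - ESV = 123 - 79 = 44 mL
EF = SV/EDV * 100 = 44/123 * 100
EF = 35.77%


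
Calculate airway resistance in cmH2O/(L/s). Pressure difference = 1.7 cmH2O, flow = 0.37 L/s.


R = dP / flow
R = 1.7 / 0.37
R = 4.595 cmH2O/(L/s)


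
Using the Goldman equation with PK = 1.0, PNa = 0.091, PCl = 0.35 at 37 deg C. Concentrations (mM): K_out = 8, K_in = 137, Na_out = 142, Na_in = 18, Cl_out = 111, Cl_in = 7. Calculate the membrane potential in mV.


Vm = (RT/F)*ln((PK*Ko + PNa*Nao + PCl*Cli)/(PK*Ki + PNa*Nai + PCl*Clo))
Numer = 23.372, Denom = 177.488
Vm = -54.18 mV


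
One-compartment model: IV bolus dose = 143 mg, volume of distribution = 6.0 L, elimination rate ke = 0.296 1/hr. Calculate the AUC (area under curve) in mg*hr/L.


C0 = Dose/Vd = 143/6.0 = 23.8333 mg/L
AUC = C0/ke = 23.8333/0.296
AUC = 80.52 mg*hr/L


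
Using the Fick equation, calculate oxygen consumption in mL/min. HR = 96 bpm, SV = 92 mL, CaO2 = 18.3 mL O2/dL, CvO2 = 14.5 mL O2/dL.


CO = HR*SV = 96*92/1000 = 8.832 L/min
a-v O2 diff = 18.3 - 14.5 = 3.8 mL/dL
VO2 = CO * (CaO2-CvO2) * 10 dL/L
VO2 = 8.832 * 3.8 * 10
VO2 = 335.6 mL/min


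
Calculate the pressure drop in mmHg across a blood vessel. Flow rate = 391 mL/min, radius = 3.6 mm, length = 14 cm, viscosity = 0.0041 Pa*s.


dP = 8*mu*L*Q / (pi*r^4)
Q = 391 mL/min = 6.51667e-06 m^3/s
dP = 56.7111 Pa = 56.7111 / 133.322 mmHg = 0.4254 mmHg


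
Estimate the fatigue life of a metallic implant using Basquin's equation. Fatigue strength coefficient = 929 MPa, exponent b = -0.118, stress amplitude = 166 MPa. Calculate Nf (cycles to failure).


sigma_a = sigma_f' * (2Nf)^b
2Nf = (sigma_a/sigma_f')^(1/b)
2Nf = (166/929)^(1/-0.118)
2Nf = 2178714
Nf = 1.0894e+06


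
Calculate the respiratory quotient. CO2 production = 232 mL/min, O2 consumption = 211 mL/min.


RQ = VCO2 / VO2
RQ = 232 / 211
RQ = 1.1


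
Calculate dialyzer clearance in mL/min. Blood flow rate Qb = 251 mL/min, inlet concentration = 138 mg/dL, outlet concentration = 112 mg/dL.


K = Qb * (Cb_in - Cb_out) / Cb_in
K = 251 * (138 - 112) / 138
K = 47.29 mL/min


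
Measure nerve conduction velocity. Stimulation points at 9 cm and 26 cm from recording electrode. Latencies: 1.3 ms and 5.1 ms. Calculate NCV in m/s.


Distance = (26 - 9) / 100 = 0.17 m
dt = (5.1 - 1.3) / 1000 = 0.0038 s
NCV = dist / dt = 44.74 m/s


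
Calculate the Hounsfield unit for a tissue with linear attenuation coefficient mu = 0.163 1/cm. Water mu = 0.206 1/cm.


HU = ((mu_tissue - mu_water) / mu_water) * 1000
HU = ((0.163 - 0.206) / 0.206) * 1000
HU = -208.7


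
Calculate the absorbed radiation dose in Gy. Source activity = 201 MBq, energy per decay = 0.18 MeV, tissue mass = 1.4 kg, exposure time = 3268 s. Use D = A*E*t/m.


A = 201 MBq = 2.0100e+08 Bq
E = 0.18 MeV = 2.8836e-14 J
D = A*E*t/m = 2.0100e+08*2.8836e-14*3268/1.4
D = 0.01353 Gy


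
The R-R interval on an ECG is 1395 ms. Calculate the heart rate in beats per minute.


HR = 60 / RR_interval(s)
RR = 1395 ms = 1.395 s
HR = 60 / 1.395 = 43.01 bpm


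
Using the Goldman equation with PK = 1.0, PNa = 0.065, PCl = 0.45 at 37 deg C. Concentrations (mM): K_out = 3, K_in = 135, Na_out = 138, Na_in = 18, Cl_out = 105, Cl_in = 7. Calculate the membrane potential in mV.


Vm = (RT/F)*ln((PK*Ko + PNa*Nao + PCl*Cli)/(PK*Ki + PNa*Nai + PCl*Clo))
Numer = 15.12, Denom = 183.42
Vm = -66.7 mV


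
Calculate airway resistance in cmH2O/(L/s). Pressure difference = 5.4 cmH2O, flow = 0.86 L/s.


R = dP / flow
R = 5.4 / 0.86
R = 6.279 cmH2O/(L/s)


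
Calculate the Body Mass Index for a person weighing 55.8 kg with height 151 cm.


BMI = weight / height^2
height = 151 cm = 1.51 m
BMI = 55.8 / 1.51^2
BMI = 24.47 kg/m^2


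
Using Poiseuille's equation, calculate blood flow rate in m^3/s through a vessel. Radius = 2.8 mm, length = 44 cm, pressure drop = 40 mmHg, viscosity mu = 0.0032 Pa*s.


Q = pi*r^4*dP / (8*mu*L)
r = 0.0028 m, L = 0.44 m
dP = 40 mmHg = 5332.88 Pa
Q = 9.1422e-05 m^3/s


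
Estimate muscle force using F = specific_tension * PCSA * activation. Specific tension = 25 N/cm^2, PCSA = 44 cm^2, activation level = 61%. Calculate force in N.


F = sigma * PCSA * activation
F = 25 * 44 * 0.61
F = 671 N


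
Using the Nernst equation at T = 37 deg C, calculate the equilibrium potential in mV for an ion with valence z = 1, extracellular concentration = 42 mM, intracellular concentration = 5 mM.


E = (RT/(zF)) * ln(C_out/C_in)
T = 37 + 273.15 = 310.15 K
E = (8.314 * 310.15 / (1 * 96485)) * ln(42/5)
E = 56.88 mV


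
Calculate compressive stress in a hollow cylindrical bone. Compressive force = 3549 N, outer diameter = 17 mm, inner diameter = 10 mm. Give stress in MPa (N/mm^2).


A = pi*(r_o^2 - r_i^2)
r_o = 8.5 mm, r_i = 5 mm
A = 148.44 mm^2
sigma = F/A = 3549 / 148.44
sigma = 23.91 MPa


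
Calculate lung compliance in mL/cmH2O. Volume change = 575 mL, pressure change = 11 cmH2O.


C = dV / dP
C = 575 / 11
C = 52.27 mL/cmH2O


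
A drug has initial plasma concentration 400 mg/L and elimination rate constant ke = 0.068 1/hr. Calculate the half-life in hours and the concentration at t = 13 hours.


t_half = ln(2) / ke = 0.693147 / 0.068 = 10.19 hr
C(t) = C0 * exp(-ke*t) = 400 * exp(-0.068*13)
C(13) = 165.3 mg/L


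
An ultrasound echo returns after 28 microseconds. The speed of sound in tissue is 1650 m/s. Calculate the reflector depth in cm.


depth = c * t / 2
t = 28 us = 2.8000e-05 s
depth = 1650 * 2.8000e-05 / 2
depth = 0.0231 m = 2.31 cm


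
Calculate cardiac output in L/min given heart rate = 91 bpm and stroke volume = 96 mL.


CO = HR * SV
CO = 91 * 96 / 1000
CO = 8.736 L/min


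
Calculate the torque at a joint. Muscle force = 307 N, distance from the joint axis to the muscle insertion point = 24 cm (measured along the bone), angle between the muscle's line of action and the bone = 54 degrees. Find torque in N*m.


Torque = F * d * sin(theta)   (moment arm = d*sin(theta))
d = 24 cm = 0.24 m
Torque = 307 * 0.24 * sin(54)
Torque = 59.61 N*m


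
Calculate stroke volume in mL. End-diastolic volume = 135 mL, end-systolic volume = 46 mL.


SV = EDV - ESV
SV = 135 - 46
SV = 89 mL


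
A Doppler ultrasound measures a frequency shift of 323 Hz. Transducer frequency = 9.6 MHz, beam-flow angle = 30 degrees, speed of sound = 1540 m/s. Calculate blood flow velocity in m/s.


v = fd * c / (2 * f0 * cos(theta))
v = 323 * 1540 / (2 * 9.6000e+06 * cos(30))
v = 0.02992 m/s


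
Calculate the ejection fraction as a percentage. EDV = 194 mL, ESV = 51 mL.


SV = EDV - ESV = 194 - 51 = 143 mL
EF = SV/EDV * 100 = 143/194 * 100
EF = 73.71%


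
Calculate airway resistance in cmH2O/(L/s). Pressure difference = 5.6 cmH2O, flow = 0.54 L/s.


R = dP / flow
R = 5.6 / 0.54
R = 10.37 cmH2O/(L/s)


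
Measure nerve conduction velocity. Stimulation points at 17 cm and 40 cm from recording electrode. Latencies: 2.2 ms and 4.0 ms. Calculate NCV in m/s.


Distance = (40 - 17) / 100 = 0.23 m
dt = (4.0 - 2.2) / 1000 = 0.0018 s
NCV = dist / dt = 127.8 m/s


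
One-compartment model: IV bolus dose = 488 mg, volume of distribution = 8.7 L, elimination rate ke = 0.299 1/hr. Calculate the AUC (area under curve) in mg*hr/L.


C0 = Dose/Vd = 488/8.7 = 56.092 mg/L
AUC = C0/ke = 56.092/0.299
AUC = 187.6 mg*hr/L


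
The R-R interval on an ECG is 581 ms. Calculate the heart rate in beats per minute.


HR = 60 / RR_interval(s)
RR = 581 ms = 0.581 s
HR = 60 / 0.581 = 103.3 bpm


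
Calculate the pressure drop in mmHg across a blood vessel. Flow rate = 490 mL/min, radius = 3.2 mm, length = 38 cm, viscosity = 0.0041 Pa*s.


dP = 8*mu*L*Q / (pi*r^4)
Q = 490 mL/min = 8.16667e-06 m^3/s
dP = 308.996 Pa = 308.996 / 133.322 mmHg = 2.318 mmHg


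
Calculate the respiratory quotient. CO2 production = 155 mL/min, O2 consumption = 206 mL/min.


RQ = VCO2 / VO2
RQ = 155 / 206
RQ = 0.7524


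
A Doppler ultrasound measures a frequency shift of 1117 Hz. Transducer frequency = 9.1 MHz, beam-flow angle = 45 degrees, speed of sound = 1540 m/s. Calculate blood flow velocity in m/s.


v = fd * c / (2 * f0 * cos(theta))
v = 1117 * 1540 / (2 * 9.1000e+06 * cos(45))
v = 0.1337 m/s


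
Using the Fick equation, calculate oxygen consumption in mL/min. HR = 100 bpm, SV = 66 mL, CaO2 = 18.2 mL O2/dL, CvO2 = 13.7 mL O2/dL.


CO = HR*SV = 100*66/1000 = 6.6 L/min
a-v O2 diff = 18.2 - 13.7 = 4.5 mL/dL
VO2 = CO * (CaO2-CvO2) * 10 dL/L
VO2 = 6.6 * 4.5 * 10
VO2 = 297 mL/min


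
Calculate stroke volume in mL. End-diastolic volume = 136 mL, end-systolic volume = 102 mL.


SV = EDV - ESV
SV = 136 - 102
SV = 34 mL


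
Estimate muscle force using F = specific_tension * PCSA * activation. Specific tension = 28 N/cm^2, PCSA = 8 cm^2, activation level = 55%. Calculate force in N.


F = sigma * PCSA * activation
F = 28 * 8 * 0.55
F = 123.2 N


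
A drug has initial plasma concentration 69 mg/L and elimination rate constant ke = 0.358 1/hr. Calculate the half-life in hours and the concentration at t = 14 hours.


t_half = ln(2) / ke = 0.693147 / 0.358 = 1.936 hr
C(t) = C0 * exp(-ke*t) = 69 * exp(-0.358*14)
C(14) = 0.4594 mg/L


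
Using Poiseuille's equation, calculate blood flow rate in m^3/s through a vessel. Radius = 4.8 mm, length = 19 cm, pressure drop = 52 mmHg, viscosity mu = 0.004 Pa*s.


Q = pi*r^4*dP / (8*mu*L)
r = 0.0048 m, L = 0.19 m
dP = 52 mmHg = 6932.744 Pa
Q = 0.001902 m^3/s


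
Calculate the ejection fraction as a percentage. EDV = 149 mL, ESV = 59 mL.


SV = EDV - ESV = 149 - 59 = 90 mL
EF = SV/EDV * 100 = 90/149 * 100
EF = 60.4%


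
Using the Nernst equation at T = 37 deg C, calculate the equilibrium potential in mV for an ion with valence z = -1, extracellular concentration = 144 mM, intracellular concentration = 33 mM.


E = (RT/(zF)) * ln(C_out/C_in)
T = 37 + 273.15 = 310.15 K
E = (8.314 * 310.15 / (-1 * 96485)) * ln(144/33)
E = -39.37 mV


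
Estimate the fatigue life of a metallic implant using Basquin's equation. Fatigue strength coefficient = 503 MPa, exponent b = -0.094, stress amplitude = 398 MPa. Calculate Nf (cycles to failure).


sigma_a = sigma_f' * (2Nf)^b
2Nf = (sigma_a/sigma_f')^(1/b)
2Nf = (398/503)^(1/-0.094)
2Nf = 12.07131
Nf = 6.036


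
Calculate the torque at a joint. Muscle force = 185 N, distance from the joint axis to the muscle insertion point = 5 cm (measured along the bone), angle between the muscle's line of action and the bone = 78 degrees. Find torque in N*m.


Torque = F * d * sin(theta)   (moment arm = d*sin(theta))
d = 5 cm = 0.05 m
Torque = 185 * 0.05 * sin(78)
Torque = 9.048 N*m


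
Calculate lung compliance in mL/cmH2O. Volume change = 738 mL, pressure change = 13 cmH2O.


C = dV / dP
C = 738 / 13
C = 56.77 mL/cmH2O


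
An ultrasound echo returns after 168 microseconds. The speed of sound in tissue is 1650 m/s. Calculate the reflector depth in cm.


depth = c * t / 2
t = 168 us = 1.6800e-04 s
depth = 1650 * 1.6800e-04 / 2
depth = 0.1386 m = 13.86 cm


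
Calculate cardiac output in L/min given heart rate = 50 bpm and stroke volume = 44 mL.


CO = HR * SV
CO = 50 * 44 / 1000
CO = 2.2 L/min


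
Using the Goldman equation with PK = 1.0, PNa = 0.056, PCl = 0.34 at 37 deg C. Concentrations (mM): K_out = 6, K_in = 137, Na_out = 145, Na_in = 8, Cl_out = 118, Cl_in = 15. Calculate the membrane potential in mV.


Vm = (RT/F)*ln((PK*Ko + PNa*Nao + PCl*Cli)/(PK*Ki + PNa*Nai + PCl*Clo))
Numer = 19.22, Denom = 177.568
Vm = -59.42 mV


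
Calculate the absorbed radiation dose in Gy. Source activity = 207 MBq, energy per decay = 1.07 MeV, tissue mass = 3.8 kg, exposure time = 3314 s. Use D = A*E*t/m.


A = 207 MBq = 2.0700e+08 Bq
E = 1.07 MeV = 1.71414e-13 J
D = A*E*t/m = 2.0700e+08*1.71414e-13*3314/3.8
D = 0.03094 Gy


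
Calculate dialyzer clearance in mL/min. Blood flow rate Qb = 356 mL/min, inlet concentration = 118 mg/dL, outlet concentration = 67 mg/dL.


K = Qb * (Cb_in - Cb_out) / Cb_in
K = 356 * (118 - 67) / 118
K = 153.9 mL/min


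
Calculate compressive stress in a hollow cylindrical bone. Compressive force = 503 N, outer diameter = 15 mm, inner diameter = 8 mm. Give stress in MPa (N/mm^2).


A = pi*(r_o^2 - r_i^2)
r_o = 7.5 mm, r_i = 4 mm
A = 126.449 mm^2
sigma = F/A = 503 / 126.449
sigma = 3.978 MPa


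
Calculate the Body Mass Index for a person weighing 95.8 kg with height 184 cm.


BMI = weight / height^2
height = 184 cm = 1.84 m
BMI = 95.8 / 1.84^2
BMI = 28.3 kg/m^2


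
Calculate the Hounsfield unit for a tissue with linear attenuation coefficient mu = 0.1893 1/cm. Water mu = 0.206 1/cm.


HU = ((mu_tissue - mu_water) / mu_water) * 1000
HU = ((0.1893 - 0.206) / 0.206) * 1000
HU = -81.07


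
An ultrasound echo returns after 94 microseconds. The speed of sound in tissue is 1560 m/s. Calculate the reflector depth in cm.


depth = c * t / 2
t = 94 us = 9.4000e-05 s
depth = 1560 * 9.4000e-05 / 2
depth = 0.07332 m = 7.332 cm


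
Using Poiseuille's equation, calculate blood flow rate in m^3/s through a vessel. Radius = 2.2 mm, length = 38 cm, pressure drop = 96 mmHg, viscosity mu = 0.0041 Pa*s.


Q = pi*r^4*dP / (8*mu*L)
r = 0.0022 m, L = 0.38 m
dP = 96 mmHg = 12798.912 Pa
Q = 7.5571e-05 m^3/s


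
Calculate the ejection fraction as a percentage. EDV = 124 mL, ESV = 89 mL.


SV = EDV - ESV = 124 - 89 = 35 mL
EF = SV/EDV * 100 = 35/124 * 100
EF = 28.23%


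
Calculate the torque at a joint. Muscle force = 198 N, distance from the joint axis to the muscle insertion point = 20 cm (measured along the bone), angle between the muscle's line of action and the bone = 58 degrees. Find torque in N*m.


Torque = F * d * sin(theta)   (moment arm = d*sin(theta))
d = 20 cm = 0.2 m
Torque = 198 * 0.2 * sin(58)
Torque = 33.58 N*m


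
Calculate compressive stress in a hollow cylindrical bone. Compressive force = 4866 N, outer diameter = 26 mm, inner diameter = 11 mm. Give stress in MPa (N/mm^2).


A = pi*(r_o^2 - r_i^2)
r_o = 13 mm, r_i = 5.5 mm
A = 435.896 mm^2
sigma = F/A = 4866 / 435.896
sigma = 11.16 MPa


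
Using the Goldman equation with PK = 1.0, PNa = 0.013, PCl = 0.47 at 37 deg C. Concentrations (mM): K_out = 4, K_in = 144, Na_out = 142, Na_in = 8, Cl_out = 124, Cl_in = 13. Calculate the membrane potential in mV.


Vm = (RT/F)*ln((PK*Ko + PNa*Nao + PCl*Cli)/(PK*Ki + PNa*Nai + PCl*Clo))
Numer = 11.956, Denom = 202.384
Vm = -75.6 mV


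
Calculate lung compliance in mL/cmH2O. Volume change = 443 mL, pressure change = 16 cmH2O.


C = dV / dP
C = 443 / 16
C = 27.69 mL/cmH2O


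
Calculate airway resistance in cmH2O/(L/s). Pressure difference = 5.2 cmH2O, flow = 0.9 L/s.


R = dP / flow
R = 5.2 / 0.9
R = 5.778 cmH2O/(L/s)


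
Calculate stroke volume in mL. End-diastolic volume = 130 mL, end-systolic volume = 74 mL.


SV = EDV - ESV
SV = 130 - 74
SV = 56 mL


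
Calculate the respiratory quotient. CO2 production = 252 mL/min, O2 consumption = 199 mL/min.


RQ = VCO2 / VO2
RQ = 252 / 199
RQ = 1.266


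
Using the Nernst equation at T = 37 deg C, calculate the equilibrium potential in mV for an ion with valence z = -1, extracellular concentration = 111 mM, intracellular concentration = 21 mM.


E = (RT/(zF)) * ln(C_out/C_in)
T = 37 + 273.15 = 310.15 K
E = (8.314 * 310.15 / (-1 * 96485)) * ln(111/21)
E = -44.5 mV


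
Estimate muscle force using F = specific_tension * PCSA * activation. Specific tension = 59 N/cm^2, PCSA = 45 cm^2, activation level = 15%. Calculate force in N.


F = sigma * PCSA * activation
F = 59 * 45 * 0.15
F = 398.2 N


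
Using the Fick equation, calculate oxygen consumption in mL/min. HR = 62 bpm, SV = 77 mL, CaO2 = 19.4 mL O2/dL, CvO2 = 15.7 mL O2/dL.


CO = HR*SV = 62*77/1000 = 4.774 L/min
a-v O2 diff = 19.4 - 15.7 = 3.7 mL/dL
VO2 = CO * (CaO2-CvO2) * 10 dL/L
VO2 = 4.774 * 3.7 * 10
VO2 = 176.6 mL/min


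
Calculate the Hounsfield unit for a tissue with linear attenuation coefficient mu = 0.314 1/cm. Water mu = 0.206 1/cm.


HU = ((mu_tissue - mu_water) / mu_water) * 1000
HU = ((0.314 - 0.206) / 0.206) * 1000
HU = 524.3


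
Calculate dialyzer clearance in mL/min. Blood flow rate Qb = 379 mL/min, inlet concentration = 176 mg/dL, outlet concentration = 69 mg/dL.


K = Qb * (Cb_in - Cb_out) / Cb_in
K = 379 * (176 - 69) / 176
K = 230.4 mL/min


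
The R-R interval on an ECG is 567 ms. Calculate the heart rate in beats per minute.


HR = 60 / RR_interval(s)
RR = 567 ms = 0.567 s
HR = 60 / 0.567 = 105.8 bpm


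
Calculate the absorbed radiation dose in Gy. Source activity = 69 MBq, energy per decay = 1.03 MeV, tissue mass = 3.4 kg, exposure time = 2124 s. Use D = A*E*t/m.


A = 69 MBq = 6.9000e+07 Bq
E = 1.03 MeV = 1.65006e-13 J
D = A*E*t/m = 6.9000e+07*1.65006e-13*2124/3.4
D = 0.007113 Gy


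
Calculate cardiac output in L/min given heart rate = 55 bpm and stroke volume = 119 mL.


CO = HR * SV
CO = 55 * 119 / 1000
CO = 6.545 L/min


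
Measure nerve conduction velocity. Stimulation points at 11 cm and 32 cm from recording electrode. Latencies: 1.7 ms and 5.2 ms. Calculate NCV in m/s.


Distance = (32 - 11) / 100 = 0.21 m
dt = (5.2 - 1.7) / 1000 = 0.0035 s
NCV = dist / dt = 60 m/s


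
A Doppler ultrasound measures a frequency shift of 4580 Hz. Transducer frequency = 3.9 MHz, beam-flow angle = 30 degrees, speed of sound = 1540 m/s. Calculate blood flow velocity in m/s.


v = fd * c / (2 * f0 * cos(theta))
v = 4580 * 1540 / (2 * 3.9000e+06 * cos(30))
v = 1.044 m/s


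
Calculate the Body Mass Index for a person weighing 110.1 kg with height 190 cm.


BMI = weight / height^2
height = 190 cm = 1.9 m
BMI = 110.1 / 1.9^2
BMI = 30.5 kg/m^2


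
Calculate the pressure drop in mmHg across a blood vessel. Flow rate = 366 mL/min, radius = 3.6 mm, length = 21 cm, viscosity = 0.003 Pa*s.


dP = 8*mu*L*Q / (pi*r^4)
Q = 366 mL/min = 6.1e-06 m^3/s
dP = 58.264 Pa = 58.264 / 133.322 mmHg = 0.437 mmHg


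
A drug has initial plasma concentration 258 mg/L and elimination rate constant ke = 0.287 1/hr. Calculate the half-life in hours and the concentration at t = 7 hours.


t_half = ln(2) / ke = 0.693147 / 0.287 = 2.415 hr
C(t) = C0 * exp(-ke*t) = 258 * exp(-0.287*7)
C(7) = 34.6 mg/L


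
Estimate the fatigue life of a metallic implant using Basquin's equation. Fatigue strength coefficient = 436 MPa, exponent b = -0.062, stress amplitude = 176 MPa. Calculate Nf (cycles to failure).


sigma_a = sigma_f' * (2Nf)^b
2Nf = (sigma_a/sigma_f')^(1/b)
2Nf = (176/436)^(1/-0.062)
2Nf = 2261603.5
Nf = 1.1308e+06


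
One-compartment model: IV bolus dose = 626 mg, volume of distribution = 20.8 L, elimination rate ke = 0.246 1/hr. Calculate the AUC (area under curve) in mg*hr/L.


C0 = Dose/Vd = 626/20.8 = 30.0962 mg/L
AUC = C0/ke = 30.0962/0.246
AUC = 122.3 mg*hr/L


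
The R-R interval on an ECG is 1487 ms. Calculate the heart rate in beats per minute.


HR = 60 / RR_interval(s)
RR = 1487 ms = 1.487 s
HR = 60 / 1.487 = 40.35 bpm


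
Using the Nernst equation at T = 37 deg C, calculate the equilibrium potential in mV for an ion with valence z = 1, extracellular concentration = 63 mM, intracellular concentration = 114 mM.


E = (RT/(zF)) * ln(C_out/C_in)
T = 37 + 273.15 = 310.15 K
E = (8.314 * 310.15 / (1 * 96485)) * ln(63/114)
E = -15.85 mV


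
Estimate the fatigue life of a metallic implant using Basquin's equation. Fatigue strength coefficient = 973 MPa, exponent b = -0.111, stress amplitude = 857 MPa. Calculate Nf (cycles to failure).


sigma_a = sigma_f' * (2Nf)^b
2Nf = (sigma_a/sigma_f')^(1/b)
2Nf = (857/973)^(1/-0.111)
2Nf = 3.1382306
Nf = 1.569


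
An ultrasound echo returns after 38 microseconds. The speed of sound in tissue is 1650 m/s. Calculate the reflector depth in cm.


depth = c * t / 2
t = 38 us = 3.8000e-05 s
depth = 1650 * 3.8000e-05 / 2
depth = 0.03135 m = 3.135 cm


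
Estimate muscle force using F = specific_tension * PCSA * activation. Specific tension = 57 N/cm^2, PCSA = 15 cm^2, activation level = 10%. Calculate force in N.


F = sigma * PCSA * activation
F = 57 * 15 * 0.1
F = 85.5 N


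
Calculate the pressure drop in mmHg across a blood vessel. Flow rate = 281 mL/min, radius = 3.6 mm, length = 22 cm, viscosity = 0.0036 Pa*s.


dP = 8*mu*L*Q / (pi*r^4)
Q = 281 mL/min = 4.68333e-06 m^3/s
dP = 56.2354 Pa = 56.2354 / 133.322 mmHg = 0.4218 mmHg


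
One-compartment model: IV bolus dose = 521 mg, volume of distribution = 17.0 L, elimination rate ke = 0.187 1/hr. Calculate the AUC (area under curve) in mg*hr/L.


C0 = Dose/Vd = 521/17.0 = 30.6471 mg/L
AUC = C0/ke = 30.6471/0.187
AUC = 163.9 mg*hr/L


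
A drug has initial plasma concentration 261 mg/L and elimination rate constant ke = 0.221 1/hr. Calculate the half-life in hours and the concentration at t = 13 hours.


t_half = ln(2) / ke = 0.693147 / 0.221 = 3.136 hr
C(t) = C0 * exp(-ke*t) = 261 * exp(-0.221*13)
C(13) = 14.75 mg/L


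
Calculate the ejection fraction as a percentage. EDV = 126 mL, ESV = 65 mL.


SV = EDV - ESV = 126 - 65 = 61 mL
EF = SV/EDV * 100 = 61/126 * 100
EF = 48.41%


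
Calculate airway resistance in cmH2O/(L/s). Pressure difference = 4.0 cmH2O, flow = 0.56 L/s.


R = dP / flow
R = 4.0 / 0.56
R = 7.143 cmH2O/(L/s)


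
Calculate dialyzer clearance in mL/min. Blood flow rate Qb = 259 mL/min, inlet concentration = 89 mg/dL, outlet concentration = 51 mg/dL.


K = Qb * (Cb_in - Cb_out) / Cb_in
K = 259 * (89 - 51) / 89
K = 110.6 mL/min


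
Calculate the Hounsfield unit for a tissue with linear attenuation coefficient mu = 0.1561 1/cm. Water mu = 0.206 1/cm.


HU = ((mu_tissue - mu_water) / mu_water) * 1000
HU = ((0.1561 - 0.206) / 0.206) * 1000
HU = -242.2


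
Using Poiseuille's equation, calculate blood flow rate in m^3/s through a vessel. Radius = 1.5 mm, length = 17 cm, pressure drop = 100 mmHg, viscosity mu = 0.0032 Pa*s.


Q = pi*r^4*dP / (8*mu*L)
r = 0.0015 m, L = 0.17 m
dP = 100 mmHg = 13332.2 Pa
Q = 4.8722e-05 m^3/s


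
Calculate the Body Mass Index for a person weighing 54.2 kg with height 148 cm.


BMI = weight / height^2
height = 148 cm = 1.48 m
BMI = 54.2 / 1.48^2
BMI = 24.74 kg/m^2


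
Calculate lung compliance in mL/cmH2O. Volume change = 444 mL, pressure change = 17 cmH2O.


C = dV / dP
C = 444 / 17
C = 26.12 mL/cmH2O


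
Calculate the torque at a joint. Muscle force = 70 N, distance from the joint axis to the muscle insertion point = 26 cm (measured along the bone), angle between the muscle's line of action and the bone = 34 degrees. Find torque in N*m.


Torque = F * d * sin(theta)   (moment arm = d*sin(theta))
d = 26 cm = 0.26 m
Torque = 70 * 0.26 * sin(34)
Torque = 10.18 N*m


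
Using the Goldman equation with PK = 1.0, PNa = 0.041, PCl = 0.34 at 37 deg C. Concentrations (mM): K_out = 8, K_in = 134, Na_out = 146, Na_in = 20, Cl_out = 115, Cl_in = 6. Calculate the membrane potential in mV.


Vm = (RT/F)*ln((PK*Ko + PNa*Nao + PCl*Cli)/(PK*Ki + PNa*Nai + PCl*Clo))
Numer = 16.026, Denom = 173.92
Vm = -63.72 mV


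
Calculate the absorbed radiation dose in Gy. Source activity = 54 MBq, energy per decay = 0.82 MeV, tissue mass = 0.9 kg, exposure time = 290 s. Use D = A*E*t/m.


A = 54 MBq = 5.4000e+07 Bq
E = 0.82 MeV = 1.31364e-13 J
D = A*E*t/m = 5.4000e+07*1.31364e-13*290/0.9
D = 0.002286 Gy


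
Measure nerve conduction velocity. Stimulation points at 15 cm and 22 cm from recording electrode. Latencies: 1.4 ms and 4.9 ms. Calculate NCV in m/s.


Distance = (22 - 15) / 100 = 0.07 m
dt = (4.9 - 1.4) / 1000 = 0.0035 s
NCV = dist / dt = 20 m/s


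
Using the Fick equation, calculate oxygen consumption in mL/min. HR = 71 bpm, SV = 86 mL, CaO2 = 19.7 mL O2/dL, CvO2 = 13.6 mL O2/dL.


CO = HR*SV = 71*86/1000 = 6.106 L/min
a-v O2 diff = 19.7 - 13.6 = 6.1 mL/dL
VO2 = CO * (CaO2-CvO2) * 10 dL/L
VO2 = 6.106 * 6.1 * 10
VO2 = 372.5 mL/min


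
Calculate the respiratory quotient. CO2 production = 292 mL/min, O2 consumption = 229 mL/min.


RQ = VCO2 / VO2
RQ = 292 / 229
RQ = 1.275


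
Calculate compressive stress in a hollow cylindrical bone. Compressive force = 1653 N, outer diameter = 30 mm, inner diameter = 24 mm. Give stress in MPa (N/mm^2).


A = pi*(r_o^2 - r_i^2)
r_o = 15 mm, r_i = 12 mm
A = 254.469 mm^2
sigma = F/A = 1653 / 254.469
sigma = 6.496 MPa


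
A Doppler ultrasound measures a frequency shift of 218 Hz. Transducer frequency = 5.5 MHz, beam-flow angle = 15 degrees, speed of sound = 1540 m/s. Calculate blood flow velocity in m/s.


v = fd * c / (2 * f0 * cos(theta))
v = 218 * 1540 / (2 * 5.5000e+06 * cos(15))
v = 0.0316 m/s


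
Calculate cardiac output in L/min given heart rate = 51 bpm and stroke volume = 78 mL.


CO = HR * SV
CO = 51 * 78 / 1000
CO = 3.978 L/min


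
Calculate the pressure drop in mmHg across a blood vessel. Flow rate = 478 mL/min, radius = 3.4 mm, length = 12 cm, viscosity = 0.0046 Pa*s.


dP = 8*mu*L*Q / (pi*r^4)
Q = 478 mL/min = 7.96667e-06 m^3/s
dP = 83.7993 Pa = 83.7993 / 133.322 mmHg = 0.6285 mmHg


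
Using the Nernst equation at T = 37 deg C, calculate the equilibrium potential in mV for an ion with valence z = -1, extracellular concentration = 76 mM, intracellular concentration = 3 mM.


E = (RT/(zF)) * ln(C_out/C_in)
T = 37 + 273.15 = 310.15 K
E = (8.314 * 310.15 / (-1 * 96485)) * ln(76/3)
E = -86.38 mV


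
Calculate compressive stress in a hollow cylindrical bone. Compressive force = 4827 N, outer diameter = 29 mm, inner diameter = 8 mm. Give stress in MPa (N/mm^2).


A = pi*(r_o^2 - r_i^2)
r_o = 14.5 mm, r_i = 4 mm
A = 610.254 mm^2
sigma = F/A = 4827 / 610.254
sigma = 7.91 MPa


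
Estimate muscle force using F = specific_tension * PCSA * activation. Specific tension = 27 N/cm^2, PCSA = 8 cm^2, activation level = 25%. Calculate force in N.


F = sigma * PCSA * activation
F = 27 * 8 * 0.25
F = 54 N


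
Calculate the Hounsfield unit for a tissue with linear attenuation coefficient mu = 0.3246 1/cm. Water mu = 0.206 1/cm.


HU = ((mu_tissue - mu_water) / mu_water) * 1000
HU = ((0.3246 - 0.206) / 0.206) * 1000
HU = 575.7


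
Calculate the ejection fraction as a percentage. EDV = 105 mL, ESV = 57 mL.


SV = EDV - ESV = 105 - 57 = 48 mL
EF = SV/EDV * 100 = 48/105 * 100
EF = 45.71%


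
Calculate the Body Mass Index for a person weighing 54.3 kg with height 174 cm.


BMI = weight / height^2
height = 174 cm = 1.74 m
BMI = 54.3 / 1.74^2
BMI = 17.93 kg/m^2


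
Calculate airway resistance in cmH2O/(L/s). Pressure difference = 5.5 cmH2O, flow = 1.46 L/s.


R = dP / flow
R = 5.5 / 1.46
R = 3.767 cmH2O/(L/s)


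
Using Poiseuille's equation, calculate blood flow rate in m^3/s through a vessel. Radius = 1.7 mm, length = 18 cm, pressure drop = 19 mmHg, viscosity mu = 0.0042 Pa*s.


Q = pi*r^4*dP / (8*mu*L)
r = 0.0017 m, L = 0.18 m
dP = 19 mmHg = 2533.118 Pa
Q = 1.0990e-05 m^3/s


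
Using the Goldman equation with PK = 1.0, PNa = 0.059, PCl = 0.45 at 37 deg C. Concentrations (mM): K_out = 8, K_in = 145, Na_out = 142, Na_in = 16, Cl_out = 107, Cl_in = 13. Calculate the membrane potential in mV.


Vm = (RT/F)*ln((PK*Ko + PNa*Nao + PCl*Cli)/(PK*Ki + PNa*Nai + PCl*Clo))
Numer = 22.228, Denom = 194.094
Vm = -57.91 mV


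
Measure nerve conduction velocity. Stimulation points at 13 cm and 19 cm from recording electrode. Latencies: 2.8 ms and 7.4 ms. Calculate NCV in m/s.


Distance = (19 - 13) / 100 = 0.06 m
dt = (7.4 - 2.8) / 1000 = 0.0046 s
NCV = dist / dt = 13.04 m/s


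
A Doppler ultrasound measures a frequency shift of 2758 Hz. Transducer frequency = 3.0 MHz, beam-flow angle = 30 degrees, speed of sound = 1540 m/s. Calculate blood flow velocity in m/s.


v = fd * c / (2 * f0 * cos(theta))
v = 2758 * 1540 / (2 * 3.0000e+06 * cos(30))
v = 0.8174 m/s


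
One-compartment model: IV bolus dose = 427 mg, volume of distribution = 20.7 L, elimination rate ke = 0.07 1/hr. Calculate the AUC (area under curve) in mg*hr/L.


C0 = Dose/Vd = 427/20.7 = 20.628 mg/L
AUC = C0/ke = 20.628/0.07
AUC = 294.7 mg*hr/L


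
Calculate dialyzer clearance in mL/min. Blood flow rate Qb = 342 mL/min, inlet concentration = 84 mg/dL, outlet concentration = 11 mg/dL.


K = Qb * (Cb_in - Cb_out) / Cb_in
K = 342 * (84 - 11) / 84
K = 297.2 mL/min


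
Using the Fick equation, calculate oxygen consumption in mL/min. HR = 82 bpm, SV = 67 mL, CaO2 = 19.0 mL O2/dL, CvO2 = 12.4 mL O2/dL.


CO = HR*SV = 82*67/1000 = 5.494 L/min
a-v O2 diff = 19.0 - 12.4 = 6.6 mL/dL
VO2 = CO * (CaO2-CvO2) * 10 dL/L
VO2 = 5.494 * 6.6 * 10
VO2 = 362.6 mL/min


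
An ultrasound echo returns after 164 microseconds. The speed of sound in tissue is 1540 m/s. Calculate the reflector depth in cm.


depth = c * t / 2
t = 164 us = 1.6400e-04 s
depth = 1540 * 1.6400e-04 / 2
depth = 0.12628 m = 12.628 cm


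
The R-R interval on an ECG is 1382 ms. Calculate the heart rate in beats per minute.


HR = 60 / RR_interval(s)
RR = 1382 ms = 1.382 s
HR = 60 / 1.382 = 43.42 bpm


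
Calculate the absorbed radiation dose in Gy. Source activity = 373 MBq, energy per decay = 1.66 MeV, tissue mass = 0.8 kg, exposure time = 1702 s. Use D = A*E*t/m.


A = 373 MBq = 3.7300e+08 Bq
E = 1.66 MeV = 2.65932e-13 J
D = A*E*t/m = 3.7300e+08*2.65932e-13*1702/0.8
D = 0.211 Gy


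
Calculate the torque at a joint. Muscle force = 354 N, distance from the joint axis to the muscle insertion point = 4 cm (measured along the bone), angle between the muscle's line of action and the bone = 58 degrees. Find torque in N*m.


Torque = F * d * sin(theta)   (moment arm = d*sin(theta))
d = 4 cm = 0.04 m
Torque = 354 * 0.04 * sin(58)
Torque = 12.01 N*m
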